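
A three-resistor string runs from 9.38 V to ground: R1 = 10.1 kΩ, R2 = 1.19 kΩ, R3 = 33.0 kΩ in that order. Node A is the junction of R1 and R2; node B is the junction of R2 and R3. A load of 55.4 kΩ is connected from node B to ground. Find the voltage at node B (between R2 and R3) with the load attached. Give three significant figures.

At node B, R3 is in parallel with the load: R3‖R_L = 20.68 kΩ.
Below node A the resistance is R2 + (R3‖R_L) = 21.87 kΩ, so V_A = 9.38 × 21.87/31.97 = 6.417 V.
Then V_B = V_A × (R3‖R_L)/(R2 + R3‖R_L) = 6.417 × 20.68/21.87 = 6.07 V.

V ≈ 6.07 V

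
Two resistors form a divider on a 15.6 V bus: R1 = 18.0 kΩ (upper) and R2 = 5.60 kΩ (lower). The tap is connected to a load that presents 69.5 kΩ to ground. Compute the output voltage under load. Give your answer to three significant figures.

The load sits in parallel with R2: R2‖R_L = (5.60 × 69.5) / (5.60 + 69.5) = 5.182 kΩ.
V_out = 15.6 × 5.182 / (18.0 + 5.182) = 15.6 × 5.182/23.18 = 3.49 V.

V_out ≈ 3.49 V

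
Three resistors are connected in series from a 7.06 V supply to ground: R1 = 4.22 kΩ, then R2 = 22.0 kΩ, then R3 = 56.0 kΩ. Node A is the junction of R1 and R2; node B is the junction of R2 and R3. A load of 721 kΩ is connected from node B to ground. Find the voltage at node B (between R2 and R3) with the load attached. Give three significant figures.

At node B, R3 is in parallel with the load: R3‖R_L = 51.96 kΩ.
Below node A the resistance is R2 + (R3‖R_L) = 73.96 kΩ, so V_A = 7.06 × 73.96/78.18 = 6.679 V.
Then V_B = V_A × (R3‖R_L)/(R2 + R3‖R_L) = 6.679 × 51.96/73.96 = 4.69 V.

V ≈ 4.69 V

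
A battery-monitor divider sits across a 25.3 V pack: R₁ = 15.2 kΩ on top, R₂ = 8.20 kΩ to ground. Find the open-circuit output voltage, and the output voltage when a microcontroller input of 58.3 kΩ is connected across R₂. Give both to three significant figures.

Open-circuit: V = 25.3 × 8.20/(15.2 + 8.20) = 8.87 V.
With the load, R₂ becomes R₂‖R_L = 7.189 kΩ, so V = 25.3 × 7.189/22.39 = 8.12 V.

Unloaded: 8.87 V; loaded: 8.12 V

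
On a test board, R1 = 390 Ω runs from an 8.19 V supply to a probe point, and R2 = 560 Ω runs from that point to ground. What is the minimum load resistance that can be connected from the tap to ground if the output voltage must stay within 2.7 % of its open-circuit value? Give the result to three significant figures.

R_L(min) ≈ 8.28 kΩ

Output resistance R_th = R1‖R2 = (390 × 560)/950.0 = 229.9 Ω.
The fractional drop is R_th/(R_th + R_L); requiring this ≤ 0.0270 gives R_L ≥ R_th(1/0.0270 − 1) = 229.9 × 36.04 = 8.28 kΩ.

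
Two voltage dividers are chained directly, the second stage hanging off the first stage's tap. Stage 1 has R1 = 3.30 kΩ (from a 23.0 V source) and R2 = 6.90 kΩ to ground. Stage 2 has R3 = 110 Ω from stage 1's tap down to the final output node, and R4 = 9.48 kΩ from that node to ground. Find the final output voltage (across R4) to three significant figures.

Stage 2 presents R3+R4 = 9590 Ω as a load on stage 1's tap.
Stage 1's lower leg becomes R2‖(R3+R4) = 4013 Ω, so V_mid = 23.0 × 4013/7313 = 12.62 V.
Stage 2 is itself unloaded: V_out = V_mid × R4/(R3+R4) = 12.62 × 9480/9590 = 12.5 V.

V_out ≈ 12.5 V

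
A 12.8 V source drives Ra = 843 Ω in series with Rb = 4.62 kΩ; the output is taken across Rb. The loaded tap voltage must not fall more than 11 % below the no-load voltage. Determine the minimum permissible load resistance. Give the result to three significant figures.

R_L(min) ≈ 5.77 kΩ

Output resistance R_th = Ra‖Rb = (843 × 4620)/5463 = 712.9 Ω.
The fractional drop is R_th/(R_th + R_L); requiring this ≤ 0.110 gives R_L ≥ R_th(1/0.110 − 1) = 712.9 × 8.091 = 5.77 kΩ.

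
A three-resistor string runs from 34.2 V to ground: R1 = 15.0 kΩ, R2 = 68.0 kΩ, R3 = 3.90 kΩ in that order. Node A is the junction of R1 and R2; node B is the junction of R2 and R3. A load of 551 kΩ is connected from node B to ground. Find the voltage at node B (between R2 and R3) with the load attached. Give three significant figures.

V ≈ 1.52 V

At node B, R3 is in parallel with the load: R3‖R_L = 3.873 kΩ.
Below node A the resistance is R2 + (R3‖R_L) = 71.87 kΩ, so V_A = 34.2 × 71.87/86.87 = 28.29 V.
Then V_B = V_A × (R3‖R_L)/(R2 + R3‖R_L) = 28.29 × 3.873/71.87 = 1.52 V.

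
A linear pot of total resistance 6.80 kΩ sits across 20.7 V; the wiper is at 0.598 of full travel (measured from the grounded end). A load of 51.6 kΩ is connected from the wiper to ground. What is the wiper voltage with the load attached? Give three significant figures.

The wiper splits the pot into (1−α)R = 2.734 kΩ above and αR = 4.066 kΩ below.
Lower section ‖ load = 3.769 kΩ.
V_wiper = 20.7 × 3.769/(2.734 + 3.769) = 12.0 V.

V ≈ 12.0 V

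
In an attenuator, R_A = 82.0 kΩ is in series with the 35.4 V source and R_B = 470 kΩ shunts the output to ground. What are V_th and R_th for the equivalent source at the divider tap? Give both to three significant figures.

V_th = 30.1 V, R_th = 69.8 kΩ

V_th is the open-circuit tap voltage: 35.4 × 470/(82.0 + 470) = 30.1 V.
With the supply zeroed, R_A and R_B appear in parallel from the tap: R_th = R_A‖R_B = (82.0 × 470)/552.0 = 69.8 kΩ.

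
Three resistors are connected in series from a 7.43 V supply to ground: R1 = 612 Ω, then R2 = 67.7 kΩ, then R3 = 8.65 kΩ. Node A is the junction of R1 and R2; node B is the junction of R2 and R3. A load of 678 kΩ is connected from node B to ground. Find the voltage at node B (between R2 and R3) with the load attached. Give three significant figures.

V ≈ 0.826 V

At node B, R3 is in parallel with the load: R3‖R_L = 8541 Ω.
Below node A the resistance is R2 + (R3‖R_L) = 76240 Ω, so V_A = 7.43 × 76240/76850 = 7.371 V.
Then V_B = V_A × (R3‖R_L)/(R2 + R3‖R_L) = 7.371 × 8541/76240 = 0.826 V.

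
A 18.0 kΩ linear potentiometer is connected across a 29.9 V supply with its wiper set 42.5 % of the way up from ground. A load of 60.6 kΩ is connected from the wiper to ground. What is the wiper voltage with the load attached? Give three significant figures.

The wiper splits the pot into (1−α)R = 10.35 kΩ above and αR = 7.650 kΩ below.
Lower section ‖ load = 6.793 kΩ.
V_wiper = 29.9 × 6.793/(10.35 + 6.793) = 11.8 V.

V ≈ 11.8 V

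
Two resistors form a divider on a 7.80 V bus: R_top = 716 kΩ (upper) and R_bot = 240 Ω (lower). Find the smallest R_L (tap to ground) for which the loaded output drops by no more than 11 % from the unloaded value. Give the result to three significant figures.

R_L(min) ≈ 1.94 kΩ

Output resistance R_th = R_top‖R_bot = (716000 × 240)/716200 = 239.9 Ω.
The fractional drop is R_th/(R_th + R_L); requiring this ≤ 0.110 gives R_L ≥ R_th(1/0.110 − 1) = 239.9 × 8.091 = 1.94 kΩ.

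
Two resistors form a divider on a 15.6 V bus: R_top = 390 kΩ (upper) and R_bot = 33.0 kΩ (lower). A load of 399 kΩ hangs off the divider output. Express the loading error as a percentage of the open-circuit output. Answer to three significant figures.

The divider's output (Thévenin) resistance is R_top‖R_bot = 30.43 kΩ.
Fractional drop under load = R_th/(R_th + R_L) = 30.43 / (30.43 + 399) = 0.07085.
So the output falls by 7.09 %.

7.09 %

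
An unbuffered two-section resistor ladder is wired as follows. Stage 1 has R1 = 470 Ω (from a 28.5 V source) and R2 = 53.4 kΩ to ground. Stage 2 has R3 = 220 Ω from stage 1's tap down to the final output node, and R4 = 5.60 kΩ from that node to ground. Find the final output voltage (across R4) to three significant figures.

Stage 2 presents R3+R4 = 5820 Ω as a load on stage 1's tap.
Stage 1's lower leg becomes R2‖(R3+R4) = 5248 Ω, so V_mid = 28.5 × 5248/5718 = 26.16 V.
Stage 2 is itself unloaded: V_out = V_mid × R4/(R3+R4) = 26.16 × 5600/5820 = 25.2 V.

V_out ≈ 25.2 V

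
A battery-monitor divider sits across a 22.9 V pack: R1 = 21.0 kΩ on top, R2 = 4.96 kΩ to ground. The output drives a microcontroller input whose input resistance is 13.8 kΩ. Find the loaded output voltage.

V_out ≈ 3.39 V

The load sits in parallel with R2: R2‖R_L = (4.96 × 13.8) / (4.96 + 13.8) = 3.649 kΩ.
V_out = 22.9 × 3.649 / (21.0 + 3.649) = 22.9 × 3.649/24.65 = 3.39 V.
(Unloaded it would have been 4.38 V.)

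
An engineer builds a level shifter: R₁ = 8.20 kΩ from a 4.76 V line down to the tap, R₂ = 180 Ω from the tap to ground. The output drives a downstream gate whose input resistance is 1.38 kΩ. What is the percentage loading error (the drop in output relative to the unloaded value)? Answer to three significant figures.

11.3 %

Unloaded V = 4.76 × 180/8380 = 0.10224 V.
Loaded: R₂‖R_L = 159.2 Ω, giving V = 4.76 × 159.2/8359 = 0.090671 V.
Drop = (0.10224 − 0.090671) / 0.10224 = 11.3 %.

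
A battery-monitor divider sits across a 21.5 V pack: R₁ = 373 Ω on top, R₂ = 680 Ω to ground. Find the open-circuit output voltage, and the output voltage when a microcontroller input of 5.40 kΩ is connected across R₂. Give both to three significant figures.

Unloaded: 13.9 V; loaded: 13.3 V

Open-circuit: V = 21.5 × 680/(373 + 680) = 13.9 V.
With the load, R₂ becomes R₂‖R_L = 603.9 Ω, so V = 21.5 × 603.9/976.9 = 13.3 V.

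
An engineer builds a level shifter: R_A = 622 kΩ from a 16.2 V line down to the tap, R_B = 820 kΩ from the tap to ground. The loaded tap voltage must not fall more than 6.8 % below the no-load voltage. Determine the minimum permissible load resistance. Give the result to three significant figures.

R_L(min) ≈ 4.85 MΩ

Output resistance R_th = R_A‖R_B = (622 × 820)/1442 = 353.7 kΩ.
The fractional drop is R_th/(R_th + R_L); requiring this ≤ 0.0680 gives R_L ≥ R_th(1/0.0680 − 1) = 353.7 × 13.71 = 4.85 MΩ.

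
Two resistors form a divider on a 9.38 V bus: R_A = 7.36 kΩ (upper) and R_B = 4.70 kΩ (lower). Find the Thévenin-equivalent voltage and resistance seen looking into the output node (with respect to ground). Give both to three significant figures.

V_th is the open-circuit tap voltage: 9.38 × 4.70/(7.36 + 4.70) = 3.66 V.
With the supply zeroed, R_A and R_B appear in parallel from the tap: R_th = R_A‖R_B = (7.36 × 4.70)/12.06 = 2.87 kΩ.

V_th = 3.66 V, R_th = 2.87 kΩ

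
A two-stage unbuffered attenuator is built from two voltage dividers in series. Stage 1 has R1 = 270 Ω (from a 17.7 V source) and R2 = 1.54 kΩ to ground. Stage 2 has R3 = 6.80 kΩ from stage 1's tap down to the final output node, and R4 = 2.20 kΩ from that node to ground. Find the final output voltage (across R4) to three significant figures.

Stage 2 presents R3+R4 = 9000 Ω as a load on stage 1's tap.
Stage 1's lower leg becomes R2‖(R3+R4) = 1315 Ω, so V_mid = 17.7 × 1315/1585 = 14.68 V.
Stage 2 is itself unloaded: V_out = V_mid × R4/(R3+R4) = 14.68 × 2200/9000 = 3.59 V.

V_out ≈ 3.59 V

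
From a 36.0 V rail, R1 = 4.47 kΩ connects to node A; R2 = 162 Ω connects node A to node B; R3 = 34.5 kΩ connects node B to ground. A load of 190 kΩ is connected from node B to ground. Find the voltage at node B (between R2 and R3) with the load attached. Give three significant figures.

V ≈ 31.1 V

At node B, R3 is in parallel with the load: R3‖R_L = 29200 Ω.
Below node A the resistance is R2 + (R3‖R_L) = 29360 Ω, so V_A = 36.0 × 29360/33830 = 31.24 V.
Then V_B = V_A × (R3‖R_L)/(R2 + R3‖R_L) = 31.24 × 29200/29360 = 31.1 V.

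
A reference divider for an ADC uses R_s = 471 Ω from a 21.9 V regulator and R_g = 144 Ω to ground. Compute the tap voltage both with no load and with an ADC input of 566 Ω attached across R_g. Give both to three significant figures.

Open-circuit: V = 21.9 × 144/(471 + 144) = 5.13 V.
With the load, R_g becomes R_g‖R_L = 114.8 Ω, so V = 21.9 × 114.8/585.8 = 4.29 V.

Unloaded: 5.13 V; loaded: 4.29 V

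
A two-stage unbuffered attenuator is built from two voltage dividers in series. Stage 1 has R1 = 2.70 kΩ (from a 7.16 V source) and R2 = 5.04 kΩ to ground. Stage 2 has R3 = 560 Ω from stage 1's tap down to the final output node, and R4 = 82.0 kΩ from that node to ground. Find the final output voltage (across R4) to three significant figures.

Stage 2 presents R3+R4 = 82560 Ω as a load on stage 1's tap.
Stage 1's lower leg becomes R2‖(R3+R4) = 4750 Ω, so V_mid = 7.16 × 4750/7450 = 4.565 V.
Stage 2 is itself unloaded: V_out = V_mid × R4/(R3+R4) = 4.565 × 82000/82560 = 4.53 V.

V_out ≈ 4.53 V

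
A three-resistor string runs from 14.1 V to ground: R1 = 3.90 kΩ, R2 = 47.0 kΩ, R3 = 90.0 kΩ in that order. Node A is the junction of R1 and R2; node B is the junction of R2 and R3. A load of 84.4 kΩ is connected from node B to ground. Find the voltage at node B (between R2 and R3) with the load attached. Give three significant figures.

At node B, R3 is in parallel with the load: R3‖R_L = 43.56 kΩ.
Below node A the resistance is R2 + (R3‖R_L) = 90.56 kΩ, so V_A = 14.1 × 90.56/94.46 = 13.52 V.
Then V_B = V_A × (R3‖R_L)/(R2 + R3‖R_L) = 13.52 × 43.56/90.56 = 6.50 V.

V ≈ 6.50 V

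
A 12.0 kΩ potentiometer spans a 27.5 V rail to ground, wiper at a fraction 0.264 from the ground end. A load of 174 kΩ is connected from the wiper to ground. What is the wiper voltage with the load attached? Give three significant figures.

The wiper splits the pot into (1−α)R = 8.832 kΩ above and αR = 3.168 kΩ below.
Lower section ‖ load = 3.111 kΩ.
V_wiper = 27.5 × 3.111/(8.832 + 3.111) = 7.16 V.

V ≈ 7.16 V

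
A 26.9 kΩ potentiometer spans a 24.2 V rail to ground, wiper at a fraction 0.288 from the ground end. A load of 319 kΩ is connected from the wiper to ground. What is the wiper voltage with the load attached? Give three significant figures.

V ≈ 6.85 V

The wiper splits the pot into (1−α)R = 19.15 kΩ above and αR = 7.747 kΩ below.
Lower section ‖ load = 7.564 kΩ.
V_wiper = 24.2 × 7.564/(19.15 + 7.564) = 6.85 V.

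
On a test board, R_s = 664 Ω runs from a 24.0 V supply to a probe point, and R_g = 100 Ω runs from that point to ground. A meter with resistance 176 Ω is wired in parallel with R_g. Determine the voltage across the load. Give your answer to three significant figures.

The load sits in parallel with R_g: R_g‖R_L = (100 × 176) / (100 + 176) = 63.77 Ω.
V_out = 24.0 × 63.77 / (664 + 63.77) = 24.0 × 63.77/727.8 = 2.10 V.
(Unloaded it would have been 3.14 V.)

V_out ≈ 2.10 V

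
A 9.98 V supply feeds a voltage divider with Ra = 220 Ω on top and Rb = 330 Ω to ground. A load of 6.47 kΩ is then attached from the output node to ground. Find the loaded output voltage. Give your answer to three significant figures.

The load sits in parallel with Rb: Rb‖R_L = (330 × 6470) / (330 + 6470) = 314.0 Ω.
V_out = 9.98 × 314.0 / (220 + 314.0) = 9.98 × 314.0/534.0 = 5.87 V.

V_out ≈ 5.87 V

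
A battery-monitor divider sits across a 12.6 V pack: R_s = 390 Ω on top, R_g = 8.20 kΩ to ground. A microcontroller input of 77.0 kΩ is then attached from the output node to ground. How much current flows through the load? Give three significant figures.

I_L ≈ 0.155 mA

R_g‖R_L = 7411 Ω; V_out = 12.6 × 7411/7801 = 11.97 V.
I_L = V_out / R_L = 11.97 / 77.0 kΩ = 0.155 mA.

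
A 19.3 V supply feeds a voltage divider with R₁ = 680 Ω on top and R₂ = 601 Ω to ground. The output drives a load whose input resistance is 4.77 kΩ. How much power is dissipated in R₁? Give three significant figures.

Total resistance from the source is R₁ + (R₂‖R_L) = 1214 Ω, so I = 19.3/1214 Ω = 15.90 mA.
P = I²·R₁ = (15.90 mA)² × 680 Ω = 172 mW.

P ≈ 172 mW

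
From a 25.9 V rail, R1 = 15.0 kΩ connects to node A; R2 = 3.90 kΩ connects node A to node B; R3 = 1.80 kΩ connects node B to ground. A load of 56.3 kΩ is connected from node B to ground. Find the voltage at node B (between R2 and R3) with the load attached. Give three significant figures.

V ≈ 2.19 V

At node B, R3 is in parallel with the load: R3‖R_L = 1.744 kΩ.
Below node A the resistance is R2 + (R3‖R_L) = 5.644 kΩ, so V_A = 25.9 × 5.644/20.64 = 7.081 V.
Then V_B = V_A × (R3‖R_L)/(R2 + R3‖R_L) = 7.081 × 1.744/5.644 = 2.19 V.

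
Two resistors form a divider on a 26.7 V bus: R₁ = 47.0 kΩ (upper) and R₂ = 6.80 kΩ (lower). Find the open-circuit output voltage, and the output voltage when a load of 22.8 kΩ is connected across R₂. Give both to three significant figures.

Open-circuit: V = 26.7 × 6.80/(47.0 + 6.80) = 3.37 V.
With the load, R₂ becomes R₂‖R_L = 5.238 kΩ, so V = 26.7 × 5.238/52.24 = 2.68 V.

Unloaded: 3.37 V; loaded: 2.68 V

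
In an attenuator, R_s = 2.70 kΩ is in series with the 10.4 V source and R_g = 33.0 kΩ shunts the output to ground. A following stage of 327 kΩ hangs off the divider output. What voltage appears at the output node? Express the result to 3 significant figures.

The load sits in parallel with R_g: R_g‖R_L = (33.0 × 327) / (33.0 + 327) = 29.98 kΩ.
V_out = 10.4 × 29.98 / (2.70 + 29.98) = 10.4 × 29.98/32.67 = 9.54 V.
(Unloaded it would have been 9.61 V.)

V_out ≈ 9.54 V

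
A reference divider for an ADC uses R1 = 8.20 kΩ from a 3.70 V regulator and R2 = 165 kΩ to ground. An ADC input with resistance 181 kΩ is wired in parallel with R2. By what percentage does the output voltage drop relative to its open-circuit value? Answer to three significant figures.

The divider's output (Thévenin) resistance is R1‖R2 = 7.812 kΩ.
Fractional drop under load = R_th/(R_th + R_L) = 7.812 / (7.812 + 181) = 0.04137.
So the output falls by 4.14 %.

4.14 %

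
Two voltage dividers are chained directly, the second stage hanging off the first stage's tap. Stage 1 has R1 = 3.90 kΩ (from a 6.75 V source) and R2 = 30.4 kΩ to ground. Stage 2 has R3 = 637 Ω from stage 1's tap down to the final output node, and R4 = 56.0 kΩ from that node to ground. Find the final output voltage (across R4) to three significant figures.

V_out ≈ 5.57 V

Stage 2 presents R3+R4 = 56640 Ω as a load on stage 1's tap.
Stage 1's lower leg becomes R2‖(R3+R4) = 19780 Ω, so V_mid = 6.75 × 19780/23680 = 5.638 V.
Stage 2 is itself unloaded: V_out = V_mid × R4/(R3+R4) = 5.638 × 56000/56640 = 5.57 V.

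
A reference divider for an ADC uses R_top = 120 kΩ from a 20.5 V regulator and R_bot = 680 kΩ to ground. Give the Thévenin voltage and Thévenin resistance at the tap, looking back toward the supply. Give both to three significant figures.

V_th = 17.4 V, R_th = 102 kΩ

V_th is the open-circuit tap voltage: 20.5 × 680/(120 + 680) = 17.4 V.
With the supply zeroed, R_top and R_bot appear in parallel from the tap: R_th = R_top‖R_bot = (120 × 680)/800.0 = 102 kΩ.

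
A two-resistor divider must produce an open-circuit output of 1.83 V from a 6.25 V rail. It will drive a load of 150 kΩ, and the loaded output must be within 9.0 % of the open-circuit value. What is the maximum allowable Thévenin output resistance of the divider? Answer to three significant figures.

R_th ≤ 14.8 kΩ

Loading drop = R_th/(R_th + R_L) ≤ 0.0900, so R_th ≤ R_L · ε/(1−ε) = 150 kΩ × 0.0900/0.9100 = 14.8 kΩ.
(Any R1, R2 with R2/(R1+R2) = 0.293 and R1‖R2 ≤ 14.8 kΩ will meet the spec.)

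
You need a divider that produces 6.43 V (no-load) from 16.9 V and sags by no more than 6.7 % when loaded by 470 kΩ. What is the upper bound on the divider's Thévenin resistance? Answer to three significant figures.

Loading drop = R_th/(R_th + R_L) ≤ 0.0670, so R_th ≤ R_L · ε/(1−ε) = 470 kΩ × 0.0670/0.9330 = 33.8 kΩ.

R_th ≤ 33.8 kΩ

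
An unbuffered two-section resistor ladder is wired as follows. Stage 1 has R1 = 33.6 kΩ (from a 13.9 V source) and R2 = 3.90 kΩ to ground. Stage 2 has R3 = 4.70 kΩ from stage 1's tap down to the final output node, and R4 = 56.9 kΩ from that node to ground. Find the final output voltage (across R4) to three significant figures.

V_out ≈ 1.26 V

Stage 2 presents R3+R4 = 61.60 kΩ as a load on stage 1's tap.
Stage 1's lower leg becomes R2‖(R3+R4) = 3.668 kΩ, so V_mid = 13.9 × 3.668/37.27 = 1.368 V.
Stage 2 is itself unloaded: V_out = V_mid × R4/(R3+R4) = 1.368 × 56.9/61.60 = 1.26 V.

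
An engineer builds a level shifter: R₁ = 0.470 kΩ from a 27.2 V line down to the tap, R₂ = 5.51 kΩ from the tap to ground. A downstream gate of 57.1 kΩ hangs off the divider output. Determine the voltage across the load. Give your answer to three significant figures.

The load sits in parallel with R₂: R₂‖R_L = (5510 × 57100) / (5510 + 57100) = 5025 Ω.
V_out = 27.2 × 5025 / (470 + 5025) = 27.2 × 5025/5495 = 24.9 V.

V_out ≈ 24.9 V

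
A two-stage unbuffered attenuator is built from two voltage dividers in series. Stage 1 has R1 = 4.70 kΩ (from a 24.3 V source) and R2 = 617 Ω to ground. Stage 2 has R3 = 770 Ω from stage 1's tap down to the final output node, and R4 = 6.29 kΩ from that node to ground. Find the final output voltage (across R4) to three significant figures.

V_out ≈ 2.33 V

Stage 2 presents R3+R4 = 7060 Ω as a load on stage 1's tap.
Stage 1's lower leg becomes R2‖(R3+R4) = 567.4 Ω, so V_mid = 24.3 × 567.4/5267 = 2.618 V.
Stage 2 is itself unloaded: V_out = V_mid × R4/(R3+R4) = 2.618 × 6290/7060 = 2.33 V.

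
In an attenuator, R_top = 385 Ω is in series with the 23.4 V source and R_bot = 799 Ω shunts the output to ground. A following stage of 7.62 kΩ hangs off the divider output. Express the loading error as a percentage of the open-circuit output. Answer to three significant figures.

The divider's output (Thévenin) resistance is R_top‖R_bot = 259.8 Ω.
Fractional drop under load = R_th/(R_th + R_L) = 259.8 / (259.8 + 7620) = 0.03297.
So the output falls by 3.30 %.

3.30 %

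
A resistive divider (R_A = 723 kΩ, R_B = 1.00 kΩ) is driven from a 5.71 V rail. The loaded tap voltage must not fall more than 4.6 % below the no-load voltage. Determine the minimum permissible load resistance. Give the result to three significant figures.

Output resistance R_th = R_A‖R_B = (723000 × 1000)/724000 = 998.6 Ω.
The fractional drop is R_th/(R_th + R_L); requiring this ≤ 0.0460 gives R_L ≥ R_th(1/0.0460 − 1) = 998.6 × 20.74 = 20.7 kΩ.

R_L(min) ≈ 20.7 kΩ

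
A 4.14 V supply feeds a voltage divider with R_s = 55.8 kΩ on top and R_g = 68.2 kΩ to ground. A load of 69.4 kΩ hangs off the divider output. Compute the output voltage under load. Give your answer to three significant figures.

V_out ≈ 1.58 V

The load sits in parallel with R_g: R_g‖R_L = (68.2 × 69.4) / (68.2 + 69.4) = 34.40 kΩ.
V_out = 4.14 × 34.40 / (55.8 + 34.40) = 4.14 × 34.40/90.20 = 1.58 V.
(Unloaded it would have been 2.28 V.)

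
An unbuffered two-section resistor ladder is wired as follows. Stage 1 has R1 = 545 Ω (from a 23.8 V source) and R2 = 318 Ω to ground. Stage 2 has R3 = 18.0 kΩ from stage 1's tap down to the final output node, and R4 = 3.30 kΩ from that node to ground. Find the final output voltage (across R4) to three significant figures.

Stage 2 presents R3+R4 = 21300 Ω as a load on stage 1's tap.
Stage 1's lower leg becomes R2‖(R3+R4) = 313.3 Ω, so V_mid = 23.8 × 313.3/858.3 = 8.688 V.
Stage 2 is itself unloaded: V_out = V_mid × R4/(R3+R4) = 8.688 × 3300/21300 = 1.35 V.

V_out ≈ 1.35 V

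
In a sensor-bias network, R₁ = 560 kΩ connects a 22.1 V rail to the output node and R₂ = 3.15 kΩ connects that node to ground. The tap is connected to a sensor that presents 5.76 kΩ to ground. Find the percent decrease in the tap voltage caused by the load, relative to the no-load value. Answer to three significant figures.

35.2 %

Unloaded V = 22.1 × 3.15/563.1 = 0.1236 V.
Loaded: R₂‖R_L = 2.036 kΩ, giving V = 22.1 × 2.036/562.0 = 0.08007 V.
Drop = (0.1236 − 0.08007) / 0.1236 = 35.2 %.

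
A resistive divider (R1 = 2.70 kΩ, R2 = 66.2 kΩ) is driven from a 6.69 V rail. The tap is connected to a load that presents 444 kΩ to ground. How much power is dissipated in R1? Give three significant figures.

P ≈ 0.0332 mW

Total resistance from the source is R1 + (R2‖R_L) = 60.31 kΩ, so I = 6.69/60.31 kΩ = 0.1109 mA.
P = I²·R1 = (0.1109 mA)² × 2.70 kΩ = 0.0332 mW.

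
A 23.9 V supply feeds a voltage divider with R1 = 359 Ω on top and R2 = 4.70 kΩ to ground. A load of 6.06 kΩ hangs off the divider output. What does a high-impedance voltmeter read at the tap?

The load sits in parallel with R2: R2‖R_L = (4700 × 6060) / (4700 + 6060) = 2647 Ω.
V_out = 23.9 × 2647 / (359 + 2647) = 23.9 × 2647/3006 = 21.0 V.

V_out ≈ 21.0 V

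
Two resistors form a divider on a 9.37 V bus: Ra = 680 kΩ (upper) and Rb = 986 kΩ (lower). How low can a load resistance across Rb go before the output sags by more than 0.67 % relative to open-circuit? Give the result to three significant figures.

R_L(min) ≈ 59.7 MΩ

Output resistance R_th = Ra‖Rb = (680 × 986)/1666 = 402.4 kΩ.
The fractional drop is R_th/(R_th + R_L); requiring this ≤ 0.00670 gives R_L ≥ R_th(1/0.00670 − 1) = 402.4 × 148.3 = 59.7 MΩ.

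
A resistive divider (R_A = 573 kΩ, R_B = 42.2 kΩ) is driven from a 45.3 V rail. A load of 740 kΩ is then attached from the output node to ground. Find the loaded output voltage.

V_out ≈ 2.95 V

The load sits in parallel with R_B: R_B‖R_L = (42.2 × 740) / (42.2 + 740) = 39.92 kΩ.
V_out = 45.3 × 39.92 / (573 + 39.92) = 45.3 × 39.92/612.9 = 2.95 V.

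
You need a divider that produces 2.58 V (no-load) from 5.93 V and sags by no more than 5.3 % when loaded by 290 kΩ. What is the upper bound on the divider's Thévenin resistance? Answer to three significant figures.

Loading drop = R_th/(R_th + R_L) ≤ 0.0530, so R_th ≤ R_L · ε/(1−ε) = 290 kΩ × 0.0530/0.9470 = 16.2 kΩ.

R_th ≤ 16.2 kΩ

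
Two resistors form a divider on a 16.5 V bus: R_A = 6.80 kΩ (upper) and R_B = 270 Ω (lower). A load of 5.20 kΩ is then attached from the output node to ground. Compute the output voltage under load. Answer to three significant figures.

The load sits in parallel with R_B: R_B‖R_L = (270 × 5200) / (270 + 5200) = 256.7 Ω.
V_out = 16.5 × 256.7 / (6800 + 256.7) = 16.5 × 256.7/7057 = 0.600 V.

V_out ≈ 0.600 V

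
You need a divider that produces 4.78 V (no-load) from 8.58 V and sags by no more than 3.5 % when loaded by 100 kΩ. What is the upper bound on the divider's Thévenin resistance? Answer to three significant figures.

Loading drop = R_th/(R_th + R_L) ≤ 0.0350, so R_th ≤ R_L · ε/(1−ε) = 100 kΩ × 0.0350/0.9650 = 3.63 kΩ.
(Any R1, R2 with R2/(R1+R2) = 0.557 and R1‖R2 ≤ 3.63 kΩ will meet the spec.)

R_th ≤ 3.63 kΩ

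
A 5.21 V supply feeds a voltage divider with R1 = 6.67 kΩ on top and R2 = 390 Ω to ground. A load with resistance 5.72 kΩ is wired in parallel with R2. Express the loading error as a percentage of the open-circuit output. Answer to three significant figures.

The divider's output (Thévenin) resistance is R1‖R2 = 368.5 Ω.
Fractional drop under load = R_th/(R_th + R_L) = 368.5 / (368.5 + 5720) = 0.06052.
So the output falls by 6.05 %.

6.05 %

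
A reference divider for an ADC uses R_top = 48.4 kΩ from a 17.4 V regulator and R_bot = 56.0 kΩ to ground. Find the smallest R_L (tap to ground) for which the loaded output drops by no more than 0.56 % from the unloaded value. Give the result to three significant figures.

Output resistance R_th = R_top‖R_bot = (48.4 × 56.0)/104.4 = 25.96 kΩ.
The fractional drop is R_th/(R_th + R_L); requiring this ≤ 0.00560 gives R_L ≥ R_th(1/0.00560 − 1) = 25.96 × 177.6 = 4.61 MΩ.

R_L(min) ≈ 4.61 MΩ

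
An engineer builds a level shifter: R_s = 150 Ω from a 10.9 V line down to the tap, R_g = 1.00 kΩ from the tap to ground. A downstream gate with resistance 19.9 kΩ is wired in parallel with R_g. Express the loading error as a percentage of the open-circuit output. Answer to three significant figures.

The divider's output (Thévenin) resistance is R_s‖R_g = 130.4 Ω.
Fractional drop under load = R_th/(R_th + R_L) = 130.4 / (130.4 + 19900) = 0.006512.
So the output falls by 0.651 %.

0.651 %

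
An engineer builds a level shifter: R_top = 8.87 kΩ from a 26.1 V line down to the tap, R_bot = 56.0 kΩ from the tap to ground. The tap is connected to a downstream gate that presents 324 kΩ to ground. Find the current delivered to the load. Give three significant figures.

R_bot‖R_L = 47.75 kΩ; V_out = 26.1 × 47.75/56.62 = 22.01 V.
I_L = V_out / R_L = 22.01 / 324 kΩ = 0.0679 mA.

I_L ≈ 0.0679 mA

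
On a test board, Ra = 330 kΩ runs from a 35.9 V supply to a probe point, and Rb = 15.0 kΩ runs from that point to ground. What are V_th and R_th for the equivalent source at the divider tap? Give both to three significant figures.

V_th is the open-circuit tap voltage: 35.9 × 15.0/(330 + 15.0) = 1.56 V.
With the supply zeroed, Ra and Rb appear in parallel from the tap: R_th = Ra‖Rb = (330 × 15.0)/345.0 = 14.3 kΩ.

V_th = 1.56 V, R_th = 14.3 kΩ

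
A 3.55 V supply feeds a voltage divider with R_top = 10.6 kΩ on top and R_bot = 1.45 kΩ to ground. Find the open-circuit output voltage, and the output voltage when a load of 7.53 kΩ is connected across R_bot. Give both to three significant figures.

Unloaded: 0.427 V; loaded: 0.365 V

Open-circuit: V = 3.55 × 1.45/(10.6 + 1.45) = 0.427 V.
With the load, R_bot becomes R_bot‖R_L = 1.216 kΩ, so V = 3.55 × 1.216/11.82 = 0.365 V.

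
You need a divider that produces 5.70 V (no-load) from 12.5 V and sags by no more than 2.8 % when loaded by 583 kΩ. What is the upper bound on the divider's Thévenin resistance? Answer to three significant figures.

Loading drop = R_th/(R_th + R_L) ≤ 0.0280, so R_th ≤ R_L · ε/(1−ε) = 583 kΩ × 0.0280/0.9720 = 16.8 kΩ.

R_th ≤ 16.8 kΩ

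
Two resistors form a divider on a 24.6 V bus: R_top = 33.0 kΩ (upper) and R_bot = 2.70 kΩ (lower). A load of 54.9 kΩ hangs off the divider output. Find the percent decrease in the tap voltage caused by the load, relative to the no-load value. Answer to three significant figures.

4.35 %

The divider's output (Thévenin) resistance is R_top‖R_bot = 2.496 kΩ.
Fractional drop under load = R_th/(R_th + R_L) = 2.496 / (2.496 + 54.9) = 0.04348.
So the output falls by 4.35 %.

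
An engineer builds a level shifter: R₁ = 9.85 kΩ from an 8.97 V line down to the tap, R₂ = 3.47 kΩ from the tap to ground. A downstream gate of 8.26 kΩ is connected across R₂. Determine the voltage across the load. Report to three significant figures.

The load sits in parallel with R₂: R₂‖R_L = (3.47 × 8.26) / (3.47 + 8.26) = 2.443 kΩ.
V_out = 8.97 × 2.443 / (9.85 + 2.443) = 8.97 × 2.443/12.29 = 1.78 V.
(Unloaded it would have been 2.34 V.)

V_out ≈ 1.78 V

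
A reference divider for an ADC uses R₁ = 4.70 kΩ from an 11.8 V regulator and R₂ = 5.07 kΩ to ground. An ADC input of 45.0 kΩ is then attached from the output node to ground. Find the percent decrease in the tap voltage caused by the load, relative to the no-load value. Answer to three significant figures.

The divider's output (Thévenin) resistance is R₁‖R₂ = 2.439 kΩ.
Fractional drop under load = R_th/(R_th + R_L) = 2.439 / (2.439 + 45.0) = 0.05141.
So the output falls by 5.14 %.

5.14 %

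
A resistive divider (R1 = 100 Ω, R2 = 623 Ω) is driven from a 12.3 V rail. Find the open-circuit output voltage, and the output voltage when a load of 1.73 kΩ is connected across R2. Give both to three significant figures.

Open-circuit: V = 12.3 × 623/(100 + 623) = 10.6 V.
With the load, R2 becomes R2‖R_L = 458.0 Ω, so V = 12.3 × 458.0/558.0 = 10.1 V.

Unloaded: 10.6 V; loaded: 10.1 V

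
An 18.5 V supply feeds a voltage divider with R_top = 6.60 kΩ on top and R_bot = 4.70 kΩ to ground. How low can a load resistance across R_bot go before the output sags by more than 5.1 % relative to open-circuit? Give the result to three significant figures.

R_L(min) ≈ 51.1 kΩ

Output resistance R_th = R_top‖R_bot = (6.60 × 4.70)/11.30 = 2.745 kΩ.
The fractional drop is R_th/(R_th + R_L); requiring this ≤ 0.0510 gives R_L ≥ R_th(1/0.0510 − 1) = 2.745 × 18.61 = 51.1 kΩ.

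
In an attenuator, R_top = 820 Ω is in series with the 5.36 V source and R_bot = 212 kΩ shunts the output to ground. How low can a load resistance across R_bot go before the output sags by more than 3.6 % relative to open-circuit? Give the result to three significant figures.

R_L(min) ≈ 21.9 kΩ

Output resistance R_th = R_top‖R_bot = (820 × 212000)/212800 = 816.8 Ω.
The fractional drop is R_th/(R_th + R_L); requiring this ≤ 0.0360 gives R_L ≥ R_th(1/0.0360 − 1) = 816.8 × 26.78 = 21.9 kΩ.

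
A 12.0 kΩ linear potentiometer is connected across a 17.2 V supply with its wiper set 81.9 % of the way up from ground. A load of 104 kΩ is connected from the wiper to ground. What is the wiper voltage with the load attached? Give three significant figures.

The wiper splits the pot into (1−α)R = 2.172 kΩ above and αR = 9.828 kΩ below.
Lower section ‖ load = 8.979 kΩ.
V_wiper = 17.2 × 8.979/(2.172 + 8.979) = 13.8 V.

V ≈ 13.8 V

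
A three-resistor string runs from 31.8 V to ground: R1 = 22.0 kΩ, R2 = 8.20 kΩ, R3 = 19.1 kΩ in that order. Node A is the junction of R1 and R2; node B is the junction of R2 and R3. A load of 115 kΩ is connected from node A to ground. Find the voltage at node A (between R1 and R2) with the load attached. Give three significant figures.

V ≈ 15.9 V

Below node A the series string R2+R3 = 27.30 kΩ sits in parallel with the 115 kΩ load: 22.06 kΩ.
V_A = 31.8 × 22.06/(22.0 + 22.06) = 15.9 V.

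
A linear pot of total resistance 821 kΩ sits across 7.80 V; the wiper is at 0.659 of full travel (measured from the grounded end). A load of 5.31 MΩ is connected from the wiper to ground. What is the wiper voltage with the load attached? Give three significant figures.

The wiper splits the pot into (1−α)R = 280.0 kΩ above and αR = 541.0 kΩ below.
Lower section ‖ load = 491.0 kΩ.
V_wiper = 7.80 × 491.0/(280.0 + 491.0) = 4.97 V.

V ≈ 4.97 V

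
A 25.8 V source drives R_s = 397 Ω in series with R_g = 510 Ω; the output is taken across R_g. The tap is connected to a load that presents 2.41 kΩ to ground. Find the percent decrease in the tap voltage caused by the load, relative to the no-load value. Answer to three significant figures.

8.48 %

The divider's output (Thévenin) resistance is R_s‖R_g = 223.2 Ω.
Fractional drop under load = R_th/(R_th + R_L) = 223.2 / (223.2 + 2410) = 0.08477.
So the output falls by 8.48 %.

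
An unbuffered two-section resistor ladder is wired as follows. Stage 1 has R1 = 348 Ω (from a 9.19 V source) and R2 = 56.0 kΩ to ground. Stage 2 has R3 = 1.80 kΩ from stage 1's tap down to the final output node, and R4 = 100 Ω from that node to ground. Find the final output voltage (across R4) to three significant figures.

V_out ≈ 0.407 V

Stage 2 presents R3+R4 = 1900 Ω as a load on stage 1's tap.
Stage 1's lower leg becomes R2‖(R3+R4) = 1838 Ω, so V_mid = 9.19 × 1838/2186 = 7.727 V.
Stage 2 is itself unloaded: V_out = V_mid × R4/(R3+R4) = 7.727 × 100/1900 = 0.407 V.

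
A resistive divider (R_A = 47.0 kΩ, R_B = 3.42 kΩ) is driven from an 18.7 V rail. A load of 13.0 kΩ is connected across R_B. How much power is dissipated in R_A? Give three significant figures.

P ≈ 6.65 mW

Total resistance from the source is R_A + (R_B‖R_L) = 49.71 kΩ, so I = 18.7/49.71 kΩ = 0.3762 mA.
P = I²·R_A = (0.3762 mA)² × 47.0 kΩ = 6.65 mW.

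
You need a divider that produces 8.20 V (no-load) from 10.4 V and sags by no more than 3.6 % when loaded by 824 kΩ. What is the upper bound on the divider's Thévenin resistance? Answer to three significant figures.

R_th ≤ 30.8 kΩ

Loading drop = R_th/(R_th + R_L) ≤ 0.0360, so R_th ≤ R_L · ε/(1−ε) = 824 kΩ × 0.0360/0.9640 = 30.8 kΩ.
(Any R1, R2 with R2/(R1+R2) = 0.788 and R1‖R2 ≤ 30.8 kΩ will meet the spec.)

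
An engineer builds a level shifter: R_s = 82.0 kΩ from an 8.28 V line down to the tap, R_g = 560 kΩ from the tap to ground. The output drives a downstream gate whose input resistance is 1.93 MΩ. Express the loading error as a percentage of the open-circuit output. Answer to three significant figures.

3.57 %

The divider's output (Thévenin) resistance is R_s‖R_g = 71.53 kΩ.
Fractional drop under load = R_th/(R_th + R_L) = 71.53 / (71.53 + 1930) = 0.03574.
So the output falls by 3.57 %.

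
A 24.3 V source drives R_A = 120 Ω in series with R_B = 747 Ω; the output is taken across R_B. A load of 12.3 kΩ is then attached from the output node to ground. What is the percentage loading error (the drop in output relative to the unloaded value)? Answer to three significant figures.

The divider's output (Thévenin) resistance is R_A‖R_B = 103.4 Ω.
Fractional drop under load = R_th/(R_th + R_L) = 103.4 / (103.4 + 12300) = 0.008336.
So the output falls by 0.834 %.

0.834 %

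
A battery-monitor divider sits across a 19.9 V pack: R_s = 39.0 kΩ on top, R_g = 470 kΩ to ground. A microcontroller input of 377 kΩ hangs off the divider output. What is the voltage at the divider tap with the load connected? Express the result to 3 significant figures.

The load sits in parallel with R_g: R_g‖R_L = (470 × 377) / (470 + 377) = 209.2 kΩ.
V_out = 19.9 × 209.2 / (39.0 + 209.2) = 19.9 × 209.2/248.2 = 16.8 V.

V_out ≈ 16.8 V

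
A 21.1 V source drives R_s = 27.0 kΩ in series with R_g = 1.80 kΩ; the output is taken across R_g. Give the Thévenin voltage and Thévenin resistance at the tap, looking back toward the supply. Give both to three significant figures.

V_th = 1.32 V, R_th = 1.69 kΩ

V_th is the open-circuit tap voltage: 21.1 × 1.80/(27.0 + 1.80) = 1.32 V.
With the supply zeroed, R_s and R_g appear in parallel from the tap: R_th = R_s‖R_g = (27.0 × 1.80)/28.80 = 1.69 kΩ.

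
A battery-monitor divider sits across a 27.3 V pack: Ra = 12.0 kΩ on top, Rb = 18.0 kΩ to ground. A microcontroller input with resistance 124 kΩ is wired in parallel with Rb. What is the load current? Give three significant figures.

I_L ≈ 0.125 mA

Rb‖R_L = 15.72 kΩ; V_out = 27.3 × 15.72/27.72 = 15.48 V.
I_L = V_out / R_L = 15.48 / 124 kΩ = 0.125 mA.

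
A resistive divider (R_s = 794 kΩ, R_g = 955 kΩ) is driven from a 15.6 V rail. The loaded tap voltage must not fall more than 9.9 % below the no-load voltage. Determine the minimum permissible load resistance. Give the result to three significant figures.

R_L(min) ≈ 3.95 MΩ

Output resistance R_th = R_s‖R_g = (794 × 955)/1749 = 433.5 kΩ.
The fractional drop is R_th/(R_th + R_L); requiring this ≤ 0.0990 gives R_L ≥ R_th(1/0.0990 − 1) = 433.5 × 9.101 = 3.95 MΩ.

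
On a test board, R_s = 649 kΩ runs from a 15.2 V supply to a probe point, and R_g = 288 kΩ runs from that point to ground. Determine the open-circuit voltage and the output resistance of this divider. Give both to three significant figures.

V_th = 4.67 V, R_th = 199 kΩ

V_th is the open-circuit tap voltage: 15.2 × 288/(649 + 288) = 4.67 V.
With the supply zeroed, R_s and R_g appear in parallel from the tap: R_th = R_s‖R_g = (649 × 288)/937.0 = 199 kΩ.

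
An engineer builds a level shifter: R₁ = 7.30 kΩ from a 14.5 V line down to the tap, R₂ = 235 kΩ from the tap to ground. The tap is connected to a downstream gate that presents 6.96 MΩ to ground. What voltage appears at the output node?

The load sits in parallel with R₂: R₂‖R_L = (235 × 6960) / (235 + 6960) = 227.3 kΩ.
V_out = 14.5 × 227.3 / (7.30 + 227.3) = 14.5 × 227.3/234.6 = 14.0 V.

V_out ≈ 14.0 V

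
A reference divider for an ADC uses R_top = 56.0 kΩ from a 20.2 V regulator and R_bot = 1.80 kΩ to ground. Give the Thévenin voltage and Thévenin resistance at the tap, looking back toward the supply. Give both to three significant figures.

V_th is the open-circuit tap voltage: 20.2 × 1.80/(56.0 + 1.80) = 0.629 V.
With the supply zeroed, R_top and R_bot appear in parallel from the tap: R_th = R_top‖R_bot = (56.0 × 1.80)/57.80 = 1.74 kΩ.

V_th = 0.629 V, R_th = 1.74 kΩ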